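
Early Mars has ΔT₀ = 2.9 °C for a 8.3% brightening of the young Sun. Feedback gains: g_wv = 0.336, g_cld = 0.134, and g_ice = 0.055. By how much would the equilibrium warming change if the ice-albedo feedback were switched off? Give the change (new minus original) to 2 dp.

-0.63 °C

Original: g = 0.525, ΔT = 2.9/(1−0.525) = 6.1053 °C.
Without ice-albedo: g' = 0.47, ΔT' = 2.9/(1−0.47) = 5.4717 °C.
Change = 5.4717 − 6.1053 = -0.63 °C.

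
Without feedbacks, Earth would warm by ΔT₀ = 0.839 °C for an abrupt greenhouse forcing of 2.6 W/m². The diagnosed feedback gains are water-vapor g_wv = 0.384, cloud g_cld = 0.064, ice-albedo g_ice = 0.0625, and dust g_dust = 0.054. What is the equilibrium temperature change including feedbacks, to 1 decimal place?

1.9 °C

Total gain g = 0.384 + 0.064 + 0.0625 + 0.054 = 0.5645.
Amplification A = 1/(1 − 0.5645) = 2.296.
ΔT = 0.839 × 2.296 = 1.9 °C.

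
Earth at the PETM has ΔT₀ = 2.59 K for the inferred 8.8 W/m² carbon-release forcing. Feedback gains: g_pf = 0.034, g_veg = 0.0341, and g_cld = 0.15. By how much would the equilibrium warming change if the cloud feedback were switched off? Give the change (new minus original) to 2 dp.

Original: g = 0.2181, ΔT = 2.59/(1−0.2181) = 3.3124 K.
Without cloud: g' = 0.0681, ΔT' = 2.59/(1−0.0681) = 2.7793 K.
Change = 2.7793 − 3.3124 = -0.53 K.

-0.53 K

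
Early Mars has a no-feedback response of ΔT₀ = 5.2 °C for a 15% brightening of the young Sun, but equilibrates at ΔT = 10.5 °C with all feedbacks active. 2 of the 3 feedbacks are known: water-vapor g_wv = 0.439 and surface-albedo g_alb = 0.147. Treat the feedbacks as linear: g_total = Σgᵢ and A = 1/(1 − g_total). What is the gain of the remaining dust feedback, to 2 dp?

-0.08

Amplification A = ΔT/ΔT₀ = 10.5/5.2 = 2.019.
Total gain g = 1 − 1/A = 1 − 1/2.019 = 0.5047.
Known gains sum to 0.439 + 0.147 = 0.586.
g_dust = 0.5047 − 0.586 = -0.08.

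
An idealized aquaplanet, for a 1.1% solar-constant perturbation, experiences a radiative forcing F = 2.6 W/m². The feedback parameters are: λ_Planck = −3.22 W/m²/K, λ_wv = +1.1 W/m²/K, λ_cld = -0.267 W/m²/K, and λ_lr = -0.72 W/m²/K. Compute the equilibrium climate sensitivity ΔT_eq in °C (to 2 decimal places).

Net feedback parameter λ = (−3.22) + (+1.1) + (-0.267) + (-0.72) = -3.107 W/m²/K.
ΔT = −F/λ = −2.6/(-3.107) = 0.84 °C.

0.84 °C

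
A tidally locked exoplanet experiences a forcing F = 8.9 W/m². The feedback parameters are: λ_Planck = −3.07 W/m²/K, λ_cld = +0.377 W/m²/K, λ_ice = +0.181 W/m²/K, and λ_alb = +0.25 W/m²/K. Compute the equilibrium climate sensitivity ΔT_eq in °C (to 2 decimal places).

Net feedback parameter λ = (−3.07) + (+0.377) + (+0.181) + (+0.25) = -2.262 W/m²/K.
ΔT = −F/λ = −8.9/(-2.262) = 3.93 °C.

3.93 °C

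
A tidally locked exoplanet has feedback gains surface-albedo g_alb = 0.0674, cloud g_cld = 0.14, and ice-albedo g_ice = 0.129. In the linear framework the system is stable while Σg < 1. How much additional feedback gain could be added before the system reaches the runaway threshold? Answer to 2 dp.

0.66

Current total gain = 0.0674 + 0.14 + 0.129 = 0.3364.
Margin to runaway = 1 − 0.3364 = 0.66.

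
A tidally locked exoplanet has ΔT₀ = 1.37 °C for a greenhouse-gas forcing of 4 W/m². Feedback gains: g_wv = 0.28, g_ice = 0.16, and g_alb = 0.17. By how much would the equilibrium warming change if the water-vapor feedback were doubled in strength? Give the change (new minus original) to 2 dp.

Original: g = 0.61, ΔT = 1.37/(1−0.61) = 3.5128 °C.
With doubled water-vapor: g' = 0.89, ΔT' = 1.37/(1−0.89) = 12.4545 °C.
Change = 12.4545 − 3.5128 = 8.94 °C.

8.94 °C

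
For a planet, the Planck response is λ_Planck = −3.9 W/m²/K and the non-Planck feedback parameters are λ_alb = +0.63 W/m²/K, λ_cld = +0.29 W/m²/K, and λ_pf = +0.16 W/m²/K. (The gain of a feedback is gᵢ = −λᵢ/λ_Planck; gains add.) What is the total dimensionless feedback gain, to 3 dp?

0.277

Convert to gains: g_alb = 0.63/3.9 = 0.1615; g_cld = 0.29/3.9 = 0.07436; g_pf = 0.16/3.9 = 0.04103.
Total gain g = 0.27689.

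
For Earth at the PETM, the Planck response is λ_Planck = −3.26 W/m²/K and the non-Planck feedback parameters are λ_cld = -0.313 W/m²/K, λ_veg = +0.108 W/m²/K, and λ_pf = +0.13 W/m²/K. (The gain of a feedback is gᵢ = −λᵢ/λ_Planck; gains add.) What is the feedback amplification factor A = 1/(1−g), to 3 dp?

0.978

Convert to gains: g_cld = -0.313/3.26 = -0.09601; g_veg = 0.108/3.26 = 0.03313; g_pf = 0.13/3.26 = 0.03988.
Total gain g = -0.023.
A = 1/(1 + 0.023) = 0.978.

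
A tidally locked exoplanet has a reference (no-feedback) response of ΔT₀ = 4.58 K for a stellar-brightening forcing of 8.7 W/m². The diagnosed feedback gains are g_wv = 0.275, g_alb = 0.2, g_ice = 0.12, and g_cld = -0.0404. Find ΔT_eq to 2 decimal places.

Total gain g = 0.275 + 0.2 + 0.12 − 0.0404 = 0.5546.
Amplification A = 1/(1 − 0.5546) = 2.245.
ΔT = 4.58 × 2.245 = 10.28 K.

10.28 K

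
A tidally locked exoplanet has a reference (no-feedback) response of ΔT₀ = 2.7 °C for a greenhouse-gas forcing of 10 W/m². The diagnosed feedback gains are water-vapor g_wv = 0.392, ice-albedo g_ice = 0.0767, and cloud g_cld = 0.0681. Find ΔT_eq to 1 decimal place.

5.8 °C

Total gain g = 0.392 + 0.0767 + 0.0681 = 0.5368.
Amplification A = 1/(1 − 0.5368) = 2.159.
ΔT = 2.7 × 2.159 = 5.8 °C.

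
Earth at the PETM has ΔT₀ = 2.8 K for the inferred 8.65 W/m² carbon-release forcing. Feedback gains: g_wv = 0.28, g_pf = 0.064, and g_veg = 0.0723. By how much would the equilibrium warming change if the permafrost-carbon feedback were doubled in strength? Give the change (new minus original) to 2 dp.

Original: g = 0.4163, ΔT = 2.8/(1−0.4163) = 4.7970 K.
With doubled permafrost-carbon: g' = 0.4803, ΔT' = 2.8/(1−0.4803) = 5.3877 K.
Change = 5.3877 − 4.7970 = 0.59 K.

0.59 K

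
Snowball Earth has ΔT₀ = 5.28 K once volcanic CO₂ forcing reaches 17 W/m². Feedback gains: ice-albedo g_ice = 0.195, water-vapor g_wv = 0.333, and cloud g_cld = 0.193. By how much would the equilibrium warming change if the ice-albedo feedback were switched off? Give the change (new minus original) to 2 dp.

-7.79 K

Original: g = 0.721, ΔT = 5.28/(1−0.721) = 18.9247 K.
Without ice-albedo: g' = 0.526, ΔT' = 5.28/(1−0.526) = 11.1392 K.
Change = 11.1392 − 18.9247 = -7.79 K.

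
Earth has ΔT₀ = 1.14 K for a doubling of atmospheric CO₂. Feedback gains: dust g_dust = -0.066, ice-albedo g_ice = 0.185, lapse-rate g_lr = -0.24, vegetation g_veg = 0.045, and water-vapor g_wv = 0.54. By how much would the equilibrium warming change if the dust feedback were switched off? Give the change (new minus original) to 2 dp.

Original: g = 0.464, ΔT = 1.14/(1−0.464) = 2.1269 K.
Without dust: g' = 0.53, ΔT' = 1.14/(1−0.53) = 2.4255 K.
Change = 2.4255 − 2.1269 = 0.30 K.

0.30 K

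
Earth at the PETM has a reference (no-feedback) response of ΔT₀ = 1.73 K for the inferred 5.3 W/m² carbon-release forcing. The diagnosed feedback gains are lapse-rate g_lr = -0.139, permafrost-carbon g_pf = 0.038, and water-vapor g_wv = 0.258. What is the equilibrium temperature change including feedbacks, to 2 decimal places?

2.05 K

Total gain g = -0.139 + 0.038 + 0.258 = 0.157.
Amplification A = 1/(1 − 0.157) = 1.186.
ΔT = 1.73 × 1.186 = 2.05 K.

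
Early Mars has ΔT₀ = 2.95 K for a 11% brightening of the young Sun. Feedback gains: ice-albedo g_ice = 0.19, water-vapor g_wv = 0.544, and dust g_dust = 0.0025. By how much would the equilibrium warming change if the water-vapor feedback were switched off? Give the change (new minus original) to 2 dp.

Original: g = 0.7365, ΔT = 2.95/(1−0.7365) = 11.1954 K.
Without water-vapor: g' = 0.1925, ΔT' = 2.95/(1−0.1925) = 3.6533 K.
Change = 3.6533 − 11.1954 = -7.54 K.

-7.54 K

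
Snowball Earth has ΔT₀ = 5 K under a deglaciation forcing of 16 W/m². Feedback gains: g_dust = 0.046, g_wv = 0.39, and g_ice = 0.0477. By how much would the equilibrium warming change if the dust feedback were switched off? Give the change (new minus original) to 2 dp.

Original: g = 0.4837, ΔT = 5/(1−0.4837) = 9.6843 K.
Without dust: g' = 0.4377, ΔT' = 5/(1−0.4377) = 8.8921 K.
Change = 8.8921 − 9.6843 = -0.79 K.

-0.79 K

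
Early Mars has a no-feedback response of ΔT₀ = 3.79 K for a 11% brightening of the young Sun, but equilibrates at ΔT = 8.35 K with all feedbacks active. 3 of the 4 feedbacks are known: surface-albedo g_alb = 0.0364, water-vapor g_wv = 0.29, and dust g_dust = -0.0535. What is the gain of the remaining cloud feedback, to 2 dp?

Amplification A = ΔT/ΔT₀ = 8.35/3.79 = 2.203.
Total gain g = 1 − 1/A = 1 − 1/2.203 = 0.5461.
Known gains sum to 0.0364 + 0.29 − 0.0535 = 0.2729.
g_cld = 0.5461 − 0.2729 = 0.27.

0.27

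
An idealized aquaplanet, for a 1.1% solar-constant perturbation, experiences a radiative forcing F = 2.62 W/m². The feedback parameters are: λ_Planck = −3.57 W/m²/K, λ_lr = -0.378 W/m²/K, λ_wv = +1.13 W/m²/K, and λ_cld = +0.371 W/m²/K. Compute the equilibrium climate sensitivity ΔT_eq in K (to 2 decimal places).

Net feedback parameter λ = (−3.57) + (-0.378) + (+1.13) + (+0.371) = -2.447 W/m²/K.
ΔT = −F/λ = −2.62/(-2.447) = 1.07 K.

1.07 K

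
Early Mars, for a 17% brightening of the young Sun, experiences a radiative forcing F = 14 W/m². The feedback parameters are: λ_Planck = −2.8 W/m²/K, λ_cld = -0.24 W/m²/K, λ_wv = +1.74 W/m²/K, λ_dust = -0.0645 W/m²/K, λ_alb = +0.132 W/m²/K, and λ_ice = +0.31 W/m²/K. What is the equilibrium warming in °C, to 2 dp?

15.18 °C

Net feedback parameter λ = (−2.8) + (-0.24) + (+1.74) + (-0.0645) + (+0.132) + (+0.31) = -0.9225 W/m²/K.
ΔT = −F/λ = −14/(-0.9225) = 15.18 °C.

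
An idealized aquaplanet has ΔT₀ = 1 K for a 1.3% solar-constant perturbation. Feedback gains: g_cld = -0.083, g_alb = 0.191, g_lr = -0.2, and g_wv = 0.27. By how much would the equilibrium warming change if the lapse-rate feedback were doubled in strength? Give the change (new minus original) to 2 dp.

Original: g = 0.178, ΔT = 1/(1−0.178) = 1.2165 K.
With doubled lapse-rate: g' = -0.022, ΔT' = 1/(1+0.022) = 0.9785 K.
Change = 0.9785 − 1.2165 = -0.24 K.

-0.24 K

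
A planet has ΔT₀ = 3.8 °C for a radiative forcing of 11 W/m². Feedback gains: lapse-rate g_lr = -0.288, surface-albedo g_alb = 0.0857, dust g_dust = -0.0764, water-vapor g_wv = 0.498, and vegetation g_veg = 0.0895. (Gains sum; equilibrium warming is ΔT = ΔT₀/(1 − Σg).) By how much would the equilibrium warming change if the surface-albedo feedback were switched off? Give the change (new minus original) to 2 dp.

Original: g = 0.3088, ΔT = 3.8/(1−0.3088) = 5.4977 °C.
Without surface-albedo: g' = 0.2231, ΔT' = 3.8/(1−0.2231) = 4.8912 °C.
Change = 4.8912 − 5.4977 = -0.61 °C.

-0.61 °C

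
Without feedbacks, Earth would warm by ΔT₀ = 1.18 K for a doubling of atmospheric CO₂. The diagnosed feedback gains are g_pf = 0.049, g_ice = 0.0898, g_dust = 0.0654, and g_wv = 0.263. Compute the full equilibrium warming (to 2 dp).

Total gain g = 0.049 + 0.0898 + 0.0654 + 0.263 = 0.4672.
Amplification A = 1/(1 − 0.4672) = 1.877.
ΔT = 1.18 × 1.877 = 2.21 K.

2.21 K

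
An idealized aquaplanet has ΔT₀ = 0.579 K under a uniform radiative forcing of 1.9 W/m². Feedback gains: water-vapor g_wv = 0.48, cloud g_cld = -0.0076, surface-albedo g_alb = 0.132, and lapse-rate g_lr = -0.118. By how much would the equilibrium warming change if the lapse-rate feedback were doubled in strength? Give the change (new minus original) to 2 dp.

Original: g = 0.4864, ΔT = 0.579/(1−0.4864) = 1.1273 K.
With doubled lapse-rate: g' = 0.3684, ΔT' = 0.579/(1−0.3684) = 0.9167 K.
Change = 0.9167 − 1.1273 = -0.21 K.

-0.21 K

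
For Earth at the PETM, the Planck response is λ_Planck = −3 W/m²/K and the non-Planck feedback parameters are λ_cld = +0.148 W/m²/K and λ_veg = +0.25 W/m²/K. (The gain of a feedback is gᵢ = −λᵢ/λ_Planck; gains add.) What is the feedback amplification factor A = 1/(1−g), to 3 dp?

1.153

Convert to gains: g_cld = 0.148/3 = 0.04933; g_veg = 0.25/3 = 0.08333.
Total gain g = 0.13266.
A = 1/(1 − 0.13266) = 1.153.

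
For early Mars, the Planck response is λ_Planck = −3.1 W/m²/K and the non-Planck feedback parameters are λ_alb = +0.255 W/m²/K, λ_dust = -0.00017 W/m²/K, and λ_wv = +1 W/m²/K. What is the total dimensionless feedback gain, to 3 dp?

Convert to gains: g_alb = 0.255/3.1 = 0.08226; g_dust = -0.00017/3.1 = -0.000055; g_wv = 1/3.1 = 0.3226.
Total gain g = 0.404805.

0.405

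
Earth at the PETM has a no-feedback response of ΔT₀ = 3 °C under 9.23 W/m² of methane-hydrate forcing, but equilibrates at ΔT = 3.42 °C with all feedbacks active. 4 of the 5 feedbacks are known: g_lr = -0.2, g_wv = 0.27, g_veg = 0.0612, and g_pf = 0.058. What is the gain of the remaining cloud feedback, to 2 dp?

-0.07

Amplification A = ΔT/ΔT₀ = 3.42/3 = 1.14.
Total gain g = 1 − 1/A = 1 − 1/1.14 = 0.1228.
Known gains sum to -0.2 + 0.27 + 0.0612 + 0.058 = 0.1892.
g_cld = 0.1228 − 0.1892 = -0.07.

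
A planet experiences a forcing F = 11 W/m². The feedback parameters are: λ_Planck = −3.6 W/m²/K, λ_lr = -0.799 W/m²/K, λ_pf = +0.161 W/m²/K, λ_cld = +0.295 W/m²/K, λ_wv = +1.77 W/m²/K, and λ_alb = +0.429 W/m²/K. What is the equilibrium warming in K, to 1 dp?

6.3 K

Net feedback parameter λ = (−3.6) + (-0.799) + (+0.161) + (+0.295) + (+1.77) + (+0.429) = -1.744 W/m²/K.
ΔT = −F/λ = −11/(-1.744) = 6.3 K.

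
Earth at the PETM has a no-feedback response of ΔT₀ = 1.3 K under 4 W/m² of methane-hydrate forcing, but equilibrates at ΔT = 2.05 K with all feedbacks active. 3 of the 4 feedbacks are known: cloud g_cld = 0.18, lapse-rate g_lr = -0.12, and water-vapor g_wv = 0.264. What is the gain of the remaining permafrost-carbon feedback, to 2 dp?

Amplification A = ΔT/ΔT₀ = 2.05/1.3 = 1.577.
Total gain g = 1 − 1/A = 1 − 1/1.577 = 0.3659.
Known gains sum to 0.18 − 0.12 + 0.264 = 0.324.
g_pf = 0.3659 − 0.324 = 0.04.

0.04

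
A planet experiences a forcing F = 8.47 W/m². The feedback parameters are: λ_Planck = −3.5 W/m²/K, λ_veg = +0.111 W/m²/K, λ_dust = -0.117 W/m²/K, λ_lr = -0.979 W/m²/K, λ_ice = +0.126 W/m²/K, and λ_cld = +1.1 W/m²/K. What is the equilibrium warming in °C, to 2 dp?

2.60 °C

Net feedback parameter λ = (−3.5) + (+0.111) + (-0.117) + (-0.979) + (+0.126) + (+1.1) = -3.259 W/m²/K.
ΔT = −F/λ = −8.47/(-3.259) = 2.60 °C.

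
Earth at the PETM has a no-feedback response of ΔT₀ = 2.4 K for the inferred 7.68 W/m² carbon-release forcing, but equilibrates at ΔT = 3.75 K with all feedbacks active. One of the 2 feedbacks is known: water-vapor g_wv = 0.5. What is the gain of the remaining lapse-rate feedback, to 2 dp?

-0.14

Amplification A = ΔT/ΔT₀ = 3.75/2.4 = 1.562.
Total gain g = 1 − 1/A = 1 − 1/1.562 = 0.3598.
The known gain is 0.5.
g_lr = 0.3598 − 0.5 = -0.14.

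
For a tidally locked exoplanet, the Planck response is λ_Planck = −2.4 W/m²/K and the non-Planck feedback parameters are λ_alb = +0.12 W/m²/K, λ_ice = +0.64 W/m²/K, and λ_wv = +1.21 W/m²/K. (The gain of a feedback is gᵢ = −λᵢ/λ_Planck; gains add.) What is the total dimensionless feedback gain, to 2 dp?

0.82

Convert to gains: g_alb = 0.12/2.4 = 0.05; g_ice = 0.64/2.4 = 0.2667; g_wv = 1.21/2.4 = 0.5042.
Total gain g = 0.8209.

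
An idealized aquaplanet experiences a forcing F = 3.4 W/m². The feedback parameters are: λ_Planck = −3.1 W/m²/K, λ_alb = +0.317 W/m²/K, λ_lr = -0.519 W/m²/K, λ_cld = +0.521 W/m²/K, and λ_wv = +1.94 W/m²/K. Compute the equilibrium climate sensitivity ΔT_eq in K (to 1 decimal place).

Net feedback parameter λ = (−3.1) + (+0.317) + (-0.519) + (+0.521) + (+1.94) = -0.841 W/m²/K.
ΔT = −F/λ = −3.4/(-0.841) = 4.0 K.

4.0 K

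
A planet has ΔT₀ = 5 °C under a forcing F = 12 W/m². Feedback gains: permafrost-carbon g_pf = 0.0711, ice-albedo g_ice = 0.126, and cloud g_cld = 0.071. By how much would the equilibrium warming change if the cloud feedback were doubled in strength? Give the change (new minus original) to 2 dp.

0.73 °C

Original: g = 0.2681, ΔT = 5/(1−0.2681) = 6.8315 °C.
With doubled cloud: g' = 0.3391, ΔT' = 5/(1−0.3391) = 7.5654 °C.
Change = 7.5654 − 6.8315 = 0.73 °C.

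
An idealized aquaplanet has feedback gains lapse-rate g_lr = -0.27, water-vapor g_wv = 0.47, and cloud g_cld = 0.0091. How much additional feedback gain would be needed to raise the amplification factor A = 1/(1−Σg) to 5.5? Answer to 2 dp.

0.61

Current total gain = 0.2091.
Target gain for A = 5.5: g* = 1 − 1/5.5 = 0.8182.
Additional gain needed = 0.8182 − 0.2091 = 0.61.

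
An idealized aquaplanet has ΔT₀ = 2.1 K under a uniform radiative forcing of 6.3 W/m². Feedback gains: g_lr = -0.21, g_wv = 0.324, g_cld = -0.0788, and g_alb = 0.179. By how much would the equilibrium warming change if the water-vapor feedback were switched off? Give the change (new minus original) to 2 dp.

-0.78 K

Original: g = 0.2142, ΔT = 2.1/(1−0.2142) = 2.6724 K.
Without water-vapor: g' = -0.1098, ΔT' = 2.1/(1+0.1098) = 1.8922 K.
Change = 1.8922 − 2.6724 = -0.78 K.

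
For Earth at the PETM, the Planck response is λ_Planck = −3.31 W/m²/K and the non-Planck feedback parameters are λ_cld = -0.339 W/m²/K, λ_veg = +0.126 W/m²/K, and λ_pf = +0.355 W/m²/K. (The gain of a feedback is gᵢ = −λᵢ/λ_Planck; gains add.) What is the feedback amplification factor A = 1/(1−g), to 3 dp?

Convert to gains: g_cld = -0.339/3.31 = -0.1024; g_veg = 0.126/3.31 = 0.03807; g_pf = 0.355/3.31 = 0.1073.
Total gain g = 0.04297.
A = 1/(1 − 0.04297) = 1.045.

1.045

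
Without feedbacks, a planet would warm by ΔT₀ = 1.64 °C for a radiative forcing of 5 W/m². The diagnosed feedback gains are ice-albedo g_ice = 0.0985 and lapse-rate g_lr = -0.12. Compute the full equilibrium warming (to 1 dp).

Total gain g = 0.0985 − 0.12 = -0.0215.
Amplification A = 1/(1 + 0.0215) = 0.979.
ΔT = 1.64 × 0.979 = 1.6 °C.

1.6 °C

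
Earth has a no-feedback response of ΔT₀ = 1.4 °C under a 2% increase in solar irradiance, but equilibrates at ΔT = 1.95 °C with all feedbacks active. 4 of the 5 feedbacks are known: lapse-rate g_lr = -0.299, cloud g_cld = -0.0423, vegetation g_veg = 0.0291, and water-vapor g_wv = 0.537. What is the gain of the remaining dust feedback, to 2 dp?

Amplification A = ΔT/ΔT₀ = 1.95/1.4 = 1.393.
Total gain g = 1 − 1/A = 1 − 1/1.393 = 0.2821.
Known gains sum to -0.299 − 0.0423 + 0.0291 + 0.537 = 0.2248.
g_dust = 0.2821 − 0.2248 = 0.06.

0.06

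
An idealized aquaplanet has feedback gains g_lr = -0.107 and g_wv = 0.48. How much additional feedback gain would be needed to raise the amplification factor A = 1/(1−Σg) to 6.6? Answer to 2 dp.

0.48

Current total gain = 0.373.
Target gain for A = 6.6: g* = 1 − 1/6.6 = 0.8485.
Additional gain needed = 0.8485 − 0.373 = 0.48.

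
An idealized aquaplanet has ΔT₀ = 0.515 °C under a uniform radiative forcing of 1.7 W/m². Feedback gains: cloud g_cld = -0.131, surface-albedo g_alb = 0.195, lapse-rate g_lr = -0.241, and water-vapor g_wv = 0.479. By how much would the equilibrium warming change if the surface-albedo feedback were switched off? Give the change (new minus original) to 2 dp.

-0.16 °C

Original: g = 0.302, ΔT = 0.515/(1−0.302) = 0.7378 °C.
Without surface-albedo: g' = 0.107, ΔT' = 0.515/(1−0.107) = 0.5767 °C.
Change = 0.5767 − 0.7378 = -0.16 °C.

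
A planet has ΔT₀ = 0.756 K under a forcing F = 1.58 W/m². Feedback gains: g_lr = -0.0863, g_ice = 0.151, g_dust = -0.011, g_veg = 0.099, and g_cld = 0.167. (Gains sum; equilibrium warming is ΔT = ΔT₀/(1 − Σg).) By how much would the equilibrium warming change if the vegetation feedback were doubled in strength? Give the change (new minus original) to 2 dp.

Original: g = 0.3197, ΔT = 0.756/(1−0.3197) = 1.1113 K.
With doubled vegetation: g' = 0.4187, ΔT' = 0.756/(1−0.4187) = 1.3005 K.
Change = 1.3005 − 1.1113 = 0.19 K.

0.19 K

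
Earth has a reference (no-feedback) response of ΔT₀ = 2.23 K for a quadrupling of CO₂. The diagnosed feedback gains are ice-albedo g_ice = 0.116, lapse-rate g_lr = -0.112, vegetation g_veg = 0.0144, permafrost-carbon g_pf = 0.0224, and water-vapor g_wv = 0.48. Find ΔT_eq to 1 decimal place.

Total gain g = 0.116 − 0.112 + 0.0144 + 0.0224 + 0.48 = 0.5208.
Amplification A = 1/(1 − 0.5208) = 2.087.
ΔT = 2.23 × 2.087 = 4.7 K.

4.7 K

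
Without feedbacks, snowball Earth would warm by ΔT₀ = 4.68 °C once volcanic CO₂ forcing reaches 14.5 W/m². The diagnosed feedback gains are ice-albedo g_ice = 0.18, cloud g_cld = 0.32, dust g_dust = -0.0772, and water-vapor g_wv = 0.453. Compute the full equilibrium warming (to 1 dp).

37.7 °C

Total gain g = 0.18 + 0.32 − 0.0772 + 0.453 = 0.8758.
Amplification A = 1/(1 − 0.8758) = 8.052.
ΔT = 4.68 × 8.052 = 37.7 °C.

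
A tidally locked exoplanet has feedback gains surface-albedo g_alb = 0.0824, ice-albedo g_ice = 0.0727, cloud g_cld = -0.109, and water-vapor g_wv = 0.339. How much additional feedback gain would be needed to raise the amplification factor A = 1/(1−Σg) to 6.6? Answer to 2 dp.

Current total gain = 0.3851.
Target gain for A = 6.6: g* = 1 − 1/6.6 = 0.8485.
Additional gain needed = 0.8485 − 0.3851 = 0.46.

0.46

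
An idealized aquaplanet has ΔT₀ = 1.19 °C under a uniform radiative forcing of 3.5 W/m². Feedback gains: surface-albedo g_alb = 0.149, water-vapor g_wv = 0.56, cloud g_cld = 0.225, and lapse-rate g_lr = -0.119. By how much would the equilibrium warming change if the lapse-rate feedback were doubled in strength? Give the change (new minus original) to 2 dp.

Original: g = 0.815, ΔT = 1.19/(1−0.815) = 6.4324 °C.
With doubled lapse-rate: g' = 0.696, ΔT' = 1.19/(1−0.696) = 3.9145 °C.
Change = 3.9145 − 6.4324 = -2.52 °C.

-2.52 °C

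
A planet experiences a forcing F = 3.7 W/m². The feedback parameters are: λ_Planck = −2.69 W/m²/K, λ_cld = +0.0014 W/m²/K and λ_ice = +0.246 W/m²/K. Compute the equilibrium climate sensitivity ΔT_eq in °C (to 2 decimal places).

Net feedback parameter λ = (−2.69) + (+0.0014) + (+0.246) = -2.4426 W/m²/K.
ΔT = −F/λ = −3.7/(-2.4426) = 1.51 °C.

1.51 °C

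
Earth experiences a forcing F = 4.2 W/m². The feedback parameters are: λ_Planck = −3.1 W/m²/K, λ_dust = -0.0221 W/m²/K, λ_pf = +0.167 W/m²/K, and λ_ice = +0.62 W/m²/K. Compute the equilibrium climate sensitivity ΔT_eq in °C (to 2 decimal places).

Net feedback parameter λ = (−3.1) + (-0.0221) + (+0.167) + (+0.62) = -2.3351 W/m²/K.
ΔT = −F/λ = −4.2/(-2.3351) = 1.80 °C.

1.80 °C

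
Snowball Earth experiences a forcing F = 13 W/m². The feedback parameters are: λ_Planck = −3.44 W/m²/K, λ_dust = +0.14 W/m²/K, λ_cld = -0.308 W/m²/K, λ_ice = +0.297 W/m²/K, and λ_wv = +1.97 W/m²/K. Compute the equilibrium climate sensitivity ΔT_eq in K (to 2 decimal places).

Net feedback parameter λ = (−3.44) + (+0.14) + (-0.308) + (+0.297) + (+1.97) = -1.341 W/m²/K.
ΔT = −F/λ = −13/(-1.341) = 9.69 K.

9.69 K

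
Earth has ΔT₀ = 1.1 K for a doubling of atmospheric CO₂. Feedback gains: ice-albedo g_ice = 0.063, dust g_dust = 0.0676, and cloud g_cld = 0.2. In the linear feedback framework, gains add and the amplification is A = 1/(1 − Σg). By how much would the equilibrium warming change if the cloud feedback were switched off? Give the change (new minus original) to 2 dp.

-0.38 K

Original: g = 0.3306, ΔT = 1.1/(1−0.3306) = 1.6433 K.
Without cloud: g' = 0.1306, ΔT' = 1.1/(1−0.1306) = 1.2652 K.
Change = 1.2652 − 1.6433 = -0.38 K.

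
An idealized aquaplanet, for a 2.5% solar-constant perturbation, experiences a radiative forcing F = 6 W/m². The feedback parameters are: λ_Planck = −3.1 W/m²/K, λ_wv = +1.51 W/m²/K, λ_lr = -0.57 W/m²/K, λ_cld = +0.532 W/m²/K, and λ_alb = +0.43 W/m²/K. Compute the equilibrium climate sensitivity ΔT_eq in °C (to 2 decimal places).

Net feedback parameter λ = (−3.1) + (+1.51) + (-0.57) + (+0.532) + (+0.43) = -1.198 W/m²/K.
ΔT = −F/λ = −6/(-1.198) = 5.01 °C.

5.01 °C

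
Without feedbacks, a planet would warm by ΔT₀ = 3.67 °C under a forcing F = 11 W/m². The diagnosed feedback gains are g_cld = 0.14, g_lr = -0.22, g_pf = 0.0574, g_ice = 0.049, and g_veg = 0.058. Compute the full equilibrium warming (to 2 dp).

Total gain g = 0.14 − 0.22 + 0.0574 + 0.049 + 0.058 = 0.0844.
Amplification A = 1/(1 − 0.0844) = 1.092.
ΔT = 3.67 × 1.092 = 4.01 °C.

4.01 °C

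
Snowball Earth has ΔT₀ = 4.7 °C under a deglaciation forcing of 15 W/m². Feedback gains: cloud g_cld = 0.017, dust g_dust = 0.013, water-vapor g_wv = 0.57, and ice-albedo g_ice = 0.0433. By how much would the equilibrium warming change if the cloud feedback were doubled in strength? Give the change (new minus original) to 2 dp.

Original: g = 0.6433, ΔT = 4.7/(1−0.6433) = 13.1763 °C.
With doubled cloud: g' = 0.6603, ΔT' = 4.7/(1−0.6603) = 13.8357 °C.
Change = 13.8357 − 13.1763 = 0.66 °C.

0.66 °C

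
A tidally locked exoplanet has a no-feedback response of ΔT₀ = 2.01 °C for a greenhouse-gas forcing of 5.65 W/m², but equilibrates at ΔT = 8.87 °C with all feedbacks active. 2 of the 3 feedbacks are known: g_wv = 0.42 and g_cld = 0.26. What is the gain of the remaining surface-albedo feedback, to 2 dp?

Amplification A = ΔT/ΔT₀ = 8.87/2.01 = 4.413.
Total gain g = 1 − 1/A = 1 − 1/4.413 = 0.7734.
Known gains sum to 0.42 + 0.26 = 0.68.
g_alb = 0.7734 − 0.68 = 0.09.

0.09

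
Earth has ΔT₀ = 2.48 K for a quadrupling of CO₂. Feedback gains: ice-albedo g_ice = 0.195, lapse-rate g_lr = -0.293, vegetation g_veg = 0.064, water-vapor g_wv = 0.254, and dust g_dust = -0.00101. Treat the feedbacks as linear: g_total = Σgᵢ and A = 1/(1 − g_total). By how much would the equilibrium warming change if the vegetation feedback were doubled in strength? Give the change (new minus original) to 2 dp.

Original: g = 0.21899, ΔT = 2.48/(1−0.21899) = 3.1754 K.
With doubled vegetation: g' = 0.28299, ΔT' = 2.48/(1−0.28299) = 3.4588 K.
Change = 3.4588 − 3.1754 = 0.28 K.

0.28 K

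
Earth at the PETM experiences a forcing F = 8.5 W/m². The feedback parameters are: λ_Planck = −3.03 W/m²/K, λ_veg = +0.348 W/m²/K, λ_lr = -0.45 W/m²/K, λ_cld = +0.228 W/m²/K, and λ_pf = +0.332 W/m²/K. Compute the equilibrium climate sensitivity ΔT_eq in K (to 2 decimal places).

Net feedback parameter λ = (−3.03) + (+0.348) + (-0.45) + (+0.228) + (+0.332) = -2.572 W/m²/K.
ΔT = −F/λ = −8.5/(-2.572) = 3.30 K.

3.30 K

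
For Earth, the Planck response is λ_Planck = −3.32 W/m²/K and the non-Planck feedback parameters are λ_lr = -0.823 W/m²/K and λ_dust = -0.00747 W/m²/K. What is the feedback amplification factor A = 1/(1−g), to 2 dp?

Convert to gains: g_lr = -0.823/3.32 = -0.2479; g_dust = -0.00747/3.32 = -0.00225.
Total gain g = -0.25015.
A = 1/(1 + 0.25015) = 0.80.

0.80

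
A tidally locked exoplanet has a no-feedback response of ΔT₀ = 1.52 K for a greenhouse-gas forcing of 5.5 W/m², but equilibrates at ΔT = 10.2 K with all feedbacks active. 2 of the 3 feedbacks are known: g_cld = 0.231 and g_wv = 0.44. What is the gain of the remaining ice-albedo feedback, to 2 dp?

Amplification A = ΔT/ΔT₀ = 10.2/1.52 = 6.711.
Total gain g = 1 − 1/A = 1 − 1/6.711 = 0.851.
Known gains sum to 0.231 + 0.44 = 0.671.
g_ice = 0.851 − 0.671 = 0.18.

0.18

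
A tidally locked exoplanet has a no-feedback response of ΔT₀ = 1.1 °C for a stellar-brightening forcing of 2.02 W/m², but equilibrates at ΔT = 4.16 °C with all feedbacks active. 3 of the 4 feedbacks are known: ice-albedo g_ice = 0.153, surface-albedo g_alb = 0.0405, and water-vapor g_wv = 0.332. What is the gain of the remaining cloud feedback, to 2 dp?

0.21

Amplification A = ΔT/ΔT₀ = 4.16/1.1 = 3.782.
Total gain g = 1 − 1/A = 1 − 1/3.782 = 0.7356.
Known gains sum to 0.153 + 0.0405 + 0.332 = 0.5255.
g_cld = 0.7356 − 0.5255 = 0.21.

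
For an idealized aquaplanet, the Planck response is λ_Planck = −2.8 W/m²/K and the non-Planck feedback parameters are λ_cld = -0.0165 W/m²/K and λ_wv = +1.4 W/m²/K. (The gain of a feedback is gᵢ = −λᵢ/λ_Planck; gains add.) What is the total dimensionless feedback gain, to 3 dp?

0.494

Convert to gains: g_cld = -0.0165/2.8 = -0.005893; g_wv = 1.4/2.8 = 0.5.
Total gain g = 0.494107.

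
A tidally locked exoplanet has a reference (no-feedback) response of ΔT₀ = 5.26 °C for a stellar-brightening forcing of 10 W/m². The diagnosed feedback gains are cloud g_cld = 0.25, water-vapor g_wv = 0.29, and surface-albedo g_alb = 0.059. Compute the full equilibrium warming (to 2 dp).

Total gain g = 0.25 + 0.29 + 0.059 = 0.599.
Amplification A = 1/(1 − 0.599) = 2.494.
ΔT = 5.26 × 2.494 = 13.12 °C.

13.12 °C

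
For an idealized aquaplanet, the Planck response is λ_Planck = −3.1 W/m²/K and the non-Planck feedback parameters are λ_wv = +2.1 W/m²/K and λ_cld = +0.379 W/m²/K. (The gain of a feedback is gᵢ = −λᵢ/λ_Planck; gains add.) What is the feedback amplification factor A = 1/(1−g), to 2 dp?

4.99

Convert to gains: g_wv = 2.1/3.1 = 0.6774; g_cld = 0.379/3.1 = 0.1223.
Total gain g = 0.7997.
A = 1/(1 − 0.7997) = 4.99.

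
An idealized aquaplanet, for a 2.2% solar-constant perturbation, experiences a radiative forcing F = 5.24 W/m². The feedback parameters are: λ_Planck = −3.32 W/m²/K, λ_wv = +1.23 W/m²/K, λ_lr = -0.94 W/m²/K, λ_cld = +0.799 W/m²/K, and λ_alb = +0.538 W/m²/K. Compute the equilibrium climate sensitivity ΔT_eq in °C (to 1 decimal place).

Net feedback parameter λ = (−3.32) + (+1.23) + (-0.94) + (+0.799) + (+0.538) = -1.693 W/m²/K.
ΔT = −F/λ = −5.24/(-1.693) = 3.1 °C.

3.1 °C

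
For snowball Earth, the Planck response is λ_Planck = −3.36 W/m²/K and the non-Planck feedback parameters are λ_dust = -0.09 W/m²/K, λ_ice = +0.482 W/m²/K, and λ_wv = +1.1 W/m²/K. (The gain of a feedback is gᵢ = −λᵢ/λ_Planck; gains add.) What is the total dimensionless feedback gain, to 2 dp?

0.44

Convert to gains: g_dust = -0.09/3.36 = -0.02679; g_ice = 0.482/3.36 = 0.1435; g_wv = 1.1/3.36 = 0.3274.
Total gain g = 0.44411.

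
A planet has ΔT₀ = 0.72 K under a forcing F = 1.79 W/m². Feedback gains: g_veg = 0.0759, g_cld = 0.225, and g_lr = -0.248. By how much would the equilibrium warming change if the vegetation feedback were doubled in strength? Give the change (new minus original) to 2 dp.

0.07 K

Original: g = 0.0529, ΔT = 0.72/(1−0.0529) = 0.7602 K.
With doubled vegetation: g' = 0.1288, ΔT' = 0.72/(1−0.1288) = 0.8264 K.
Change = 0.8264 − 0.7602 = 0.07 K.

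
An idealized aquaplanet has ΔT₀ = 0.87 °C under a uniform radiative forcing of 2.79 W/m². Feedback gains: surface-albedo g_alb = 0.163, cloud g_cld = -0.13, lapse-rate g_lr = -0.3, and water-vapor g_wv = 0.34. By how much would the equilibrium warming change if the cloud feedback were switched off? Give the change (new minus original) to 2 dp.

0.15 °C

Original: g = 0.073, ΔT = 0.87/(1−0.073) = 0.9385 °C.
Without cloud: g' = 0.203, ΔT' = 0.87/(1−0.203) = 1.0916 °C.
Change = 1.0916 − 0.9385 = 0.15 °C.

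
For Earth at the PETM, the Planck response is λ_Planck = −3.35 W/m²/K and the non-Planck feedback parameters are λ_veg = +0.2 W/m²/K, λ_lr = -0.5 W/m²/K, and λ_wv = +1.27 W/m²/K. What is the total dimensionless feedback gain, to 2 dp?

0.29

Convert to gains: g_veg = 0.2/3.35 = 0.0597; g_lr = -0.5/3.35 = -0.1493; g_wv = 1.27/3.35 = 0.3791.
Total gain g = 0.2895.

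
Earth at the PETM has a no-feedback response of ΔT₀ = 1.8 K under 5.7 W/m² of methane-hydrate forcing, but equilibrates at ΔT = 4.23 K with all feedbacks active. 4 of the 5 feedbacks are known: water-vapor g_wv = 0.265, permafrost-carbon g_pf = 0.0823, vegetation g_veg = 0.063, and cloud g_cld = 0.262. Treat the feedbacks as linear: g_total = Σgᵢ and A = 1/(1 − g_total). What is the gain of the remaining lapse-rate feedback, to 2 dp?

Amplification A = ΔT/ΔT₀ = 4.23/1.8 = 2.35.
Total gain g = 1 − 1/A = 1 − 1/2.35 = 0.5745.
Known gains sum to 0.265 + 0.0823 + 0.063 + 0.262 = 0.6723.
g_lr = 0.5745 − 0.6723 = -0.10.

-0.10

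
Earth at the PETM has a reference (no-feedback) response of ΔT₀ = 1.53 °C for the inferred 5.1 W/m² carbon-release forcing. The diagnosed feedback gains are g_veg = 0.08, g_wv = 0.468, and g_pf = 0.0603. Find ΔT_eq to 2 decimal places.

Total gain g = 0.08 + 0.468 + 0.0603 = 0.6083.
Amplification A = 1/(1 − 0.6083) = 2.553.
ΔT = 1.53 × 2.553 = 3.91 °C.

3.91 °C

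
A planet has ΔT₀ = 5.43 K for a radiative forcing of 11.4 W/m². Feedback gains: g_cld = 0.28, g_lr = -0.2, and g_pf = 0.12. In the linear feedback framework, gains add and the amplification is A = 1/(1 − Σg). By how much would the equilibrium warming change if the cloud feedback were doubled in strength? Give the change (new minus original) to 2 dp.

3.65 K

Original: g = 0.2, ΔT = 5.43/(1−0.2) = 6.7875 K.
With doubled cloud: g' = 0.48, ΔT' = 5.43/(1−0.48) = 10.4423 K.
Change = 10.4423 − 6.7875 = 3.65 K.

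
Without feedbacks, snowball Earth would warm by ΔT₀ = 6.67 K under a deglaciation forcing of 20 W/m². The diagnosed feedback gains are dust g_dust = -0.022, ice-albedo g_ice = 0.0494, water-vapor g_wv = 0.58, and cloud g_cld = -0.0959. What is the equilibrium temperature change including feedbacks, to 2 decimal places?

13.65 K

Total gain g = -0.022 + 0.0494 + 0.58 − 0.0959 = 0.5115.
Amplification A = 1/(1 − 0.5115) = 2.047.
ΔT = 6.67 × 2.047 = 13.65 K.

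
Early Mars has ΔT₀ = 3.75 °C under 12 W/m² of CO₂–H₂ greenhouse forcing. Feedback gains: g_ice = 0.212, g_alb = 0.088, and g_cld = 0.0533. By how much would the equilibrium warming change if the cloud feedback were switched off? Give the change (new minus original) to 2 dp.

Original: g = 0.3533, ΔT = 3.75/(1−0.3533) = 5.7987 °C.
Without cloud: g' = 0.3, ΔT' = 3.75/(1−0.3) = 5.3571 °C.
Change = 5.3571 − 5.7987 = -0.44 °C.

-0.44 °C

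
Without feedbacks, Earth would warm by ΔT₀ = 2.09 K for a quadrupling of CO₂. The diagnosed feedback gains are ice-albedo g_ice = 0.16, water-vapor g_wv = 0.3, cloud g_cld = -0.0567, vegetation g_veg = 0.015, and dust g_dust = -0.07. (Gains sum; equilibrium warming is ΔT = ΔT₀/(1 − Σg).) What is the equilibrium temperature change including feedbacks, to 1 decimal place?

3.2 K

Total gain g = 0.16 + 0.3 − 0.0567 + 0.015 − 0.07 = 0.3483.
Amplification A = 1/(1 − 0.3483) = 1.534.
ΔT = 2.09 × 1.534 = 3.2 K.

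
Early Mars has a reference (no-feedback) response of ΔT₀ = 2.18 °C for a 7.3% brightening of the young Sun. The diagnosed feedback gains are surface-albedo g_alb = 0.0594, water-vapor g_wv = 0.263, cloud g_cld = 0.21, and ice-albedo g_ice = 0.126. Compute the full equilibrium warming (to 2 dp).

6.38 °C

Total gain g = 0.0594 + 0.263 + 0.21 + 0.126 = 0.6584.
Amplification A = 1/(1 − 0.6584) = 2.927.
ΔT = 2.18 × 2.927 = 6.38 °C.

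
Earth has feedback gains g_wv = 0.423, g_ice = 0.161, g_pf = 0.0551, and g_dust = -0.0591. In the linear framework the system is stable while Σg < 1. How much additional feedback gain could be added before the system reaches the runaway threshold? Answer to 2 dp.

Current total gain = 0.423 + 0.161 + 0.0551 − 0.0591 = 0.58.
Margin to runaway = 1 − 0.58 = 0.42.

0.42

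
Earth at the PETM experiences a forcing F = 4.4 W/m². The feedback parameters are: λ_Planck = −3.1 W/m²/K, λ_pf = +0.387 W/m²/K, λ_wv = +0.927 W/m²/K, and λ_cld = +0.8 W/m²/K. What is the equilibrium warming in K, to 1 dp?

Net feedback parameter λ = (−3.1) + (+0.387) + (+0.927) + (+0.8) = -0.986 W/m²/K.
ΔT = −F/λ = −4.4/(-0.986) = 4.5 K.

4.5 K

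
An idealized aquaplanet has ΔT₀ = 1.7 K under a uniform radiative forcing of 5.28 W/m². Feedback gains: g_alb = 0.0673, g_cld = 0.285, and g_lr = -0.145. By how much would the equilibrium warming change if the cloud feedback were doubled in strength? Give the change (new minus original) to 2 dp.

1.20 K

Original: g = 0.2073, ΔT = 1.7/(1−0.2073) = 2.1446 K.
With doubled cloud: g' = 0.4923, ΔT' = 1.7/(1−0.4923) = 3.3484 K.
Change = 3.3484 − 2.1446 = 1.20 K.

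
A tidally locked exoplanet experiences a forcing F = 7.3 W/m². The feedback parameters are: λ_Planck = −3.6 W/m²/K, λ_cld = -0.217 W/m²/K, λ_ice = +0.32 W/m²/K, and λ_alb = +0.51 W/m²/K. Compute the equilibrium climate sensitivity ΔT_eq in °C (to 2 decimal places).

2.44 °C

Net feedback parameter λ = (−3.6) + (-0.217) + (+0.32) + (+0.51) = -2.987 W/m²/K.
ΔT = −F/λ = −7.3/(-2.987) = 2.44 °C.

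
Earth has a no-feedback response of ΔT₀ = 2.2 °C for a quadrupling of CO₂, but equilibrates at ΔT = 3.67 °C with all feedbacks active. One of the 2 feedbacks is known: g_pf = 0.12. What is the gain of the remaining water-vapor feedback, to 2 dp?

Amplification A = ΔT/ΔT₀ = 3.67/2.2 = 1.668.
Total gain g = 1 − 1/A = 1 − 1/1.668 = 0.4005.
The known gain is 0.12.
g_wv = 0.4005 − 0.12 = 0.28.

0.28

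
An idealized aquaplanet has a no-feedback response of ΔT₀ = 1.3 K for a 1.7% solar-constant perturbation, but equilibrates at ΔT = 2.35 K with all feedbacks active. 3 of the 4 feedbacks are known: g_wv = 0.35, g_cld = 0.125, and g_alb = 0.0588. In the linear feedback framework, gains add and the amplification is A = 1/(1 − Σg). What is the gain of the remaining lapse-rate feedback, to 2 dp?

Amplification A = ΔT/ΔT₀ = 2.35/1.3 = 1.808.
Total gain g = 1 − 1/A = 1 − 1/1.808 = 0.4469.
Known gains sum to 0.35 + 0.125 + 0.0588 = 0.5338.
g_lr = 0.4469 − 0.5338 = -0.09.

-0.09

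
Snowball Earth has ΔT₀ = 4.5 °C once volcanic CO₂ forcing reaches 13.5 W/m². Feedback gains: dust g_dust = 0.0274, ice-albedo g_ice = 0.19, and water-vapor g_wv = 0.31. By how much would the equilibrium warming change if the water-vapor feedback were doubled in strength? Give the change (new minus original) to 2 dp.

Original: g = 0.5274, ΔT = 4.5/(1−0.5274) = 9.5218 °C.
With doubled water-vapor: g' = 0.8374, ΔT' = 4.5/(1−0.8374) = 27.6753 °C.
Change = 27.6753 − 9.5218 = 18.15 °C.

18.15 °C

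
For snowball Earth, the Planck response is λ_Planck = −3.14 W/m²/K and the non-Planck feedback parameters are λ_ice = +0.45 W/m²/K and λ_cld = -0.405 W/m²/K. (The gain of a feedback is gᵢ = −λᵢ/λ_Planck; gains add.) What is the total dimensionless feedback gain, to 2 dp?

Convert to gains: g_ice = 0.45/3.14 = 0.1433; g_cld = -0.405/3.14 = -0.129.
Total gain g = 0.0143.

0.01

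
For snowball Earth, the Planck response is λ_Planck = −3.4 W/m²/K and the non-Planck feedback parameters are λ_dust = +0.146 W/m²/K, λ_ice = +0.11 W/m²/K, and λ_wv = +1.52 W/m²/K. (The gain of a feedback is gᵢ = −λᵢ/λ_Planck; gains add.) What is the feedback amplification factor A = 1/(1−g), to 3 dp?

Convert to gains: g_dust = 0.146/3.4 = 0.04294; g_ice = 0.11/3.4 = 0.03235; g_wv = 1.52/3.4 = 0.4471.
Total gain g = 0.52239.
A = 1/(1 − 0.52239) = 2.094.

2.094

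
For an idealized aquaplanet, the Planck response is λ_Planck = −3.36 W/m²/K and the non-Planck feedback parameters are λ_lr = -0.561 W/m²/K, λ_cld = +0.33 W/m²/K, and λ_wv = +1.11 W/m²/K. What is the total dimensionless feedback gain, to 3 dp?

Convert to gains: g_lr = -0.561/3.36 = -0.167; g_cld = 0.33/3.36 = 0.09821; g_wv = 1.11/3.36 = 0.3304.
Total gain g = 0.26161.

0.262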